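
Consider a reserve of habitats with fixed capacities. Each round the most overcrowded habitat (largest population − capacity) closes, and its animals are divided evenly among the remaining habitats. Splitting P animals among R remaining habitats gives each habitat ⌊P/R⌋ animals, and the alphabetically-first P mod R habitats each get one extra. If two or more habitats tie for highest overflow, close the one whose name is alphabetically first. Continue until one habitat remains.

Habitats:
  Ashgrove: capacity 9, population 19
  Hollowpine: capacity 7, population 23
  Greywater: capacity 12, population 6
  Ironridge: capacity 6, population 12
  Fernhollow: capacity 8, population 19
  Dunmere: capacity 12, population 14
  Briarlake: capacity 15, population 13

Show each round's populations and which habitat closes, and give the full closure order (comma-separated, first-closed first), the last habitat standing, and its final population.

Round 1: Ashgrove=19 Briarlake=13 Dunmere=14 Fernhollow=19 Greywater=6 Hollowpine=23 Ironridge=12 → close Hollowpine (overflow 16)
  23÷6 = 3 each, +1 to first 5
Round 2: Ashgrove=23 Briarlake=17 Dunmere=18 Fernhollow=23 Greywater=10 Ironridge=15 → close Fernhollow (overflow 15)
  23÷5 = 4 each, +1 to first 3
Round 3: Ashgrove=28 Briarlake=22 Dunmere=23 Greywater=14 Ironridge=19 → close Ashgrove (overflow 19)
  28÷4 = 7 each, +1 to first 0
Round 4: Briarlake=29 Dunmere=30 Greywater=21 Ironridge=26 → close Ironridge (overflow 20)
  26÷3 = 8 each, +1 to first 2
Round 5: Briarlake=38 Dunmere=39 Greywater=29 → close Dunmere (overflow 27)
  39÷2 = 19 each, +1 to first 1
Round 6: Briarlake=58 Greywater=48 → close Briarlake (overflow 43)
  58÷1 = 58 each, +1 to first 0

Closure order: Hollowpine, Fernhollow, Ashgrove, Ironridge, Dunmere, Briarlake
Last habitat: Greywater with 106 animals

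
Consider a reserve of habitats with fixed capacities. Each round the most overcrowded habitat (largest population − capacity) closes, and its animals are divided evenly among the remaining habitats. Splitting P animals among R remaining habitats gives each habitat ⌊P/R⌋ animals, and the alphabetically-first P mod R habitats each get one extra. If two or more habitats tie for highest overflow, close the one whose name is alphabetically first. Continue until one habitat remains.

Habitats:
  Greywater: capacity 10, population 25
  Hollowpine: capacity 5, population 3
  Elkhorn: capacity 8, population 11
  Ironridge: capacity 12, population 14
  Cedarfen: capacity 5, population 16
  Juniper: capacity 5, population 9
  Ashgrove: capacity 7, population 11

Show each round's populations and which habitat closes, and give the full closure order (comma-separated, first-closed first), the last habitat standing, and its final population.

Round 1: Ashgrove=11 Cedarfen=16 Elkhorn=11 Greywater=25 Hollowpine=3 Ironridge=14 Juniper=9 → close Greywater (overflow 15)
  25÷6 = 4 each, +1 to first 1
Round 2: Ashgrove=16 Cedarfen=20 Elkhorn=15 Hollowpine=7 Ironridge=18 Juniper=13 → close Cedarfen (overflow 15)
  20÷5 = 4 each, +1 to first 0
Round 3: Ashgrove=20 Elkhorn=19 Hollowpine=11 Ironridge=22 Juniper=17 → close Ashgrove (overflow 13)
  20÷4 = 5 each, +1 to first 0
Round 4: Elkhorn=24 Hollowpine=16 Ironridge=27 Juniper=22 → close Juniper (overflow 17)
  22÷3 = 7 each, +1 to first 1
Round 5: Elkhorn=32 Hollowpine=23 Ironridge=34 → close Elkhorn (overflow 24)
  32÷2 = 16 each, +1 to first 0
Round 6: Hollowpine=39 Ironridge=50 → close Ironridge (overflow 38)
  50÷1 = 50 each, +1 to first 0

Closure order: Greywater, Cedarfen, Ashgrove, Juniper, Elkhorn, Ironridge
Last habitat: Hollowpine with 89 animals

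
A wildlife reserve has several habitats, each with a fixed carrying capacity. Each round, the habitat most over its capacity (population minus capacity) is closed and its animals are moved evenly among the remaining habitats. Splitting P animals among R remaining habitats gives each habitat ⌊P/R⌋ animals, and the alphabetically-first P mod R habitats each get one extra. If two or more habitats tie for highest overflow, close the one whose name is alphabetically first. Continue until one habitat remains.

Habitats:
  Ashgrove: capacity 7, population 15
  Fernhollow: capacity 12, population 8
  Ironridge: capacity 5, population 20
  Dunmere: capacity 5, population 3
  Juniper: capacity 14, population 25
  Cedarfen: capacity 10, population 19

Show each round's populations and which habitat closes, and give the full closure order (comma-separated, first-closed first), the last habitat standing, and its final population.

Closure order: Ironridge, Juniper, Ashgrove, Cedarfen, Dunmere
Last habitat: Fernhollow with 90 animals

Round 1: Ashgrove=15 Cedarfen=19 Dunmere=3 Fernhollow=8 Ironridge=20 Juniper=25 → close Ironridge (overflow 15)
  20÷5 = 4 each, +1 to first 0
Round 2: Ashgrove=19 Cedarfen=23 Dunmere=7 Fernhollow=12 Juniper=29 → close Juniper (overflow 15)
  29÷4 = 7 each, +1 to first 1
Round 3: Ashgrove=27 Cedarfen=30 Dunmere=14 Fernhollow=19 → close Ashgrove (overflow 20)
  27÷3 = 9 each, +1 to first 0
Round 4: Cedarfen=39 Dunmere=23 Fernhollow=28 → close Cedarfen (overflow 29)
  39÷2 = 19 each, +1 to first 1
Round 5: Dunmere=43 Fernhollow=47 → close Dunmere (overflow 38)
  43÷1 = 43 each, +1 to first 0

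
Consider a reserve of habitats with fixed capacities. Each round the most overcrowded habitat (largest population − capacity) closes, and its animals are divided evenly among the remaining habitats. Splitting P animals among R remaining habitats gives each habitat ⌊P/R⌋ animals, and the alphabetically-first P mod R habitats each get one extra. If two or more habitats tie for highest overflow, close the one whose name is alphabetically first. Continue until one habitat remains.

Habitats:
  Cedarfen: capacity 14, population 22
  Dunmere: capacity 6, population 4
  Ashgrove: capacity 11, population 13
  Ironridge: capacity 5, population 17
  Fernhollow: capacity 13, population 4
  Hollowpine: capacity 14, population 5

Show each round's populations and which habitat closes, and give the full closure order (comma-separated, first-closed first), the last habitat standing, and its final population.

Round 1: Ashgrove=13 Cedarfen=22 Dunmere=4 Fernhollow=4 Hollowpine=5 Ironridge=17 → close Ironridge (overflow 12)
  17÷5 = 3 each, +1 to first 2
Round 2: Ashgrove=17 Cedarfen=26 Dunmere=7 Fernhollow=7 Hollowpine=8 → close Cedarfen (overflow 12)
  26÷4 = 6 each, +1 to first 2
Round 3: Ashgrove=24 Dunmere=14 Fernhollow=13 Hollowpine=14 → close Ashgrove (overflow 13)
  24÷3 = 8 each, +1 to first 0
Round 4: Dunmere=22 Fernhollow=21 Hollowpine=22 → close Dunmere (overflow 16)
  22÷2 = 11 each, +1 to first 0
Round 5: Fernhollow=32 Hollowpine=33 → close Fernhollow (overflow 19)
  32÷1 = 32 each, +1 to first 0

Closure order: Ironridge, Cedarfen, Ashgrove, Dunmere, Fernhollow
Last habitat: Hollowpine with 65 animals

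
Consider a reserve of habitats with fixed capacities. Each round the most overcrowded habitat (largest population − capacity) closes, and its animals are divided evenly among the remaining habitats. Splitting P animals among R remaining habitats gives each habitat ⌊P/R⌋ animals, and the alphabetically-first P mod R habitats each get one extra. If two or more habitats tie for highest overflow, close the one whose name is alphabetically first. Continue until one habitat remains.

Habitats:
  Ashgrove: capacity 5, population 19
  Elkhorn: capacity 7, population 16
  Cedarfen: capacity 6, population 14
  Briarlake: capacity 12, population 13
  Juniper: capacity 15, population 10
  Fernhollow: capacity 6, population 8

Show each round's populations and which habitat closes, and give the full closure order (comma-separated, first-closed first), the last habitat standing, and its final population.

Round 1: Ashgrove=19 Briarlake=13 Cedarfen=14 Elkhorn=16 Fernhollow=8 Juniper=10 → close Ashgrove (overflow 14)
  19÷5 = 3 each, +1 to first 4
Round 2: Briarlake=17 Cedarfen=18 Elkhorn=20 Fernhollow=12 Juniper=13 → close Elkhorn (overflow 13)
  20÷4 = 5 each, +1 to first 0
Round 3: Briarlake=22 Cedarfen=23 Fernhollow=17 Juniper=18 → close Cedarfen (overflow 17)
  23÷3 = 7 each, +1 to first 2
Round 4: Briarlake=30 Fernhollow=25 Juniper=25 → close Fernhollow (overflow 19)
  25÷2 = 12 each, +1 to first 1
Round 5: Briarlake=43 Juniper=37 → close Briarlake (overflow 31)
  43÷1 = 43 each, +1 to first 0

Closure order: Ashgrove, Elkhorn, Cedarfen, Fernhollow, Briarlake
Last habitat: Juniper with 80 animals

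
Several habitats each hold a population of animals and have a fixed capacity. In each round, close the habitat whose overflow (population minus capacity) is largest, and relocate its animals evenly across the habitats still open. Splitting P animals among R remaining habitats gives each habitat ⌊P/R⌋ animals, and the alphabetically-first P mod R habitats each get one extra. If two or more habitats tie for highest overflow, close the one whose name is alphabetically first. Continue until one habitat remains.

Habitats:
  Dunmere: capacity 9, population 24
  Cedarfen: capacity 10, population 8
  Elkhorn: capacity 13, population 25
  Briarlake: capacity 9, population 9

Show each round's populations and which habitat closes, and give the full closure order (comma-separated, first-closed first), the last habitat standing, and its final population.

Closure order: Dunmere, Elkhorn, Briarlake
Last habitat: Cedarfen with 66 animals

Round 1: Briarlake=9 Cedarfen=8 Dunmere=24 Elkhorn=25 → close Dunmere (overflow 15)
  24÷3 = 8 each, +1 to first 0
Round 2: Briarlake=17 Cedarfen=16 Elkhorn=33 → close Elkhorn (overflow 20)
  33÷2 = 16 each, +1 to first 1
Round 3: Briarlake=34 Cedarfen=32 → close Briarlake (overflow 25)
  34÷1 = 34 each, +1 to first 0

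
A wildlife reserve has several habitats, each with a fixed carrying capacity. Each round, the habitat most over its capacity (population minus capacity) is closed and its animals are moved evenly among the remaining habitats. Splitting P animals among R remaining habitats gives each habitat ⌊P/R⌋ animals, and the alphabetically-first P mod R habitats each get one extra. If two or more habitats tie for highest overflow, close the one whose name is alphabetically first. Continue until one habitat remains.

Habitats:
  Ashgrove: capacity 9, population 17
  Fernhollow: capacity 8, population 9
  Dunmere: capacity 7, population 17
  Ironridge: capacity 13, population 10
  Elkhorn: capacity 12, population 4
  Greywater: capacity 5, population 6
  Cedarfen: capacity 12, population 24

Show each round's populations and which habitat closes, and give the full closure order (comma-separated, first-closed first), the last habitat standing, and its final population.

Round 1: Ashgrove=17 Cedarfen=24 Dunmere=17 Elkhorn=4 Fernhollow=9 Greywater=6 Ironridge=10 → close Cedarfen (overflow 12)
  24÷6 = 4 each, +1 to first 0
Round 2: Ashgrove=21 Dunmere=21 Elkhorn=8 Fernhollow=13 Greywater=10 Ironridge=14 → close Dunmere (overflow 14)
  21÷5 = 4 each, +1 to first 1
Round 3: Ashgrove=26 Elkhorn=12 Fernhollow=17 Greywater=14 Ironridge=18 → close Ashgrove (overflow 17)
  26÷4 = 6 each, +1 to first 2
Round 4: Elkhorn=19 Fernhollow=24 Greywater=20 Ironridge=24 → close Fernhollow (overflow 16)
  24÷3 = 8 each, +1 to first 0
Round 5: Elkhorn=27 Greywater=28 Ironridge=32 → close Greywater (overflow 23)
  28÷2 = 14 each, +1 to first 0
Round 6: Elkhorn=41 Ironridge=46 → close Ironridge (overflow 33)
  46÷1 = 46 each, +1 to first 0

Closure order: Cedarfen, Dunmere, Ashgrove, Fernhollow, Greywater, Ironridge
Last habitat: Elkhorn with 87 animals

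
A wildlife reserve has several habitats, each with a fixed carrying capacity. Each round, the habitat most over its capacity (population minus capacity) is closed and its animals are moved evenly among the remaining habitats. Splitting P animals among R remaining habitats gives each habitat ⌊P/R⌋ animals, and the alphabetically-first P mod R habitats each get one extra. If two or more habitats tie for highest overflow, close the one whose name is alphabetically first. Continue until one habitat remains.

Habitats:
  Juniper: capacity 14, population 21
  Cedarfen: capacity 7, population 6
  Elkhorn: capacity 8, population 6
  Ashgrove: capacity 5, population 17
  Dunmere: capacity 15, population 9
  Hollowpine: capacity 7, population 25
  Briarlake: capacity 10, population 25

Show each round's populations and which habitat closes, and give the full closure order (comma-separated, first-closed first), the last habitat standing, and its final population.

Round 1: Ashgrove=17 Briarlake=25 Cedarfen=6 Dunmere=9 Elkhorn=6 Hollowpine=25 Juniper=21 → close Hollowpine (overflow 18)
  25÷6 = 4 each, +1 to first 1
Round 2: Ashgrove=22 Briarlake=29 Cedarfen=10 Dunmere=13 Elkhorn=10 Juniper=25 → close Briarlake (overflow 19)
  29÷5 = 5 each, +1 to first 4
Round 3: Ashgrove=28 Cedarfen=16 Dunmere=19 Elkhorn=16 Juniper=30 → close Ashgrove (overflow 23)
  28÷4 = 7 each, +1 to first 0
Round 4: Cedarfen=23 Dunmere=26 Elkhorn=23 Juniper=37 → close Juniper (overflow 23)
  37÷3 = 12 each, +1 to first 1
Round 5: Cedarfen=36 Dunmere=38 Elkhorn=35 → close Cedarfen (overflow 29)
  36÷2 = 18 each, +1 to first 0
Round 6: Dunmere=56 Elkhorn=53 → close Elkhorn (overflow 45)
  53÷1 = 53 each, +1 to first 0

Closure order: Hollowpine, Briarlake, Ashgrove, Juniper, Cedarfen, Elkhorn
Last habitat: Dunmere with 109 animals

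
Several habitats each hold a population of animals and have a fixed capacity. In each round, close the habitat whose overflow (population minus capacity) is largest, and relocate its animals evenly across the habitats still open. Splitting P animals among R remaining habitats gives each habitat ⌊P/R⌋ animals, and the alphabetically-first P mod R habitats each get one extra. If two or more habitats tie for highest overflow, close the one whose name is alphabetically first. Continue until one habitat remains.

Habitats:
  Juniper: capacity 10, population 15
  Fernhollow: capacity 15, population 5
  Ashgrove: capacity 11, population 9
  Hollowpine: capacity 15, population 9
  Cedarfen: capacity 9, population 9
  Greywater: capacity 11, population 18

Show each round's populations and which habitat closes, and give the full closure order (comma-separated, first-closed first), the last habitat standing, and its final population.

Round 1: Ashgrove=9 Cedarfen=9 Fernhollow=5 Greywater=18 Hollowpine=9 Juniper=15 → close Greywater (overflow 7)
  18÷5 = 3 each, +1 to first 3
Round 2: Ashgrove=13 Cedarfen=13 Fernhollow=9 Hollowpine=12 Juniper=18 → close Juniper (overflow 8)
  18÷4 = 4 each, +1 to first 2
Round 3: Ashgrove=18 Cedarfen=18 Fernhollow=13 Hollowpine=16 → close Cedarfen (overflow 9)
  18÷3 = 6 each, +1 to first 0
Round 4: Ashgrove=24 Fernhollow=19 Hollowpine=22 → close Ashgrove (overflow 13)
  24÷2 = 12 each, +1 to first 0
Round 5: Fernhollow=31 Hollowpine=34 → close Hollowpine (overflow 19)
  34÷1 = 34 each, +1 to first 0

Closure order: Greywater, Juniper, Cedarfen, Ashgrove, Hollowpine
Last habitat: Fernhollow with 65 animals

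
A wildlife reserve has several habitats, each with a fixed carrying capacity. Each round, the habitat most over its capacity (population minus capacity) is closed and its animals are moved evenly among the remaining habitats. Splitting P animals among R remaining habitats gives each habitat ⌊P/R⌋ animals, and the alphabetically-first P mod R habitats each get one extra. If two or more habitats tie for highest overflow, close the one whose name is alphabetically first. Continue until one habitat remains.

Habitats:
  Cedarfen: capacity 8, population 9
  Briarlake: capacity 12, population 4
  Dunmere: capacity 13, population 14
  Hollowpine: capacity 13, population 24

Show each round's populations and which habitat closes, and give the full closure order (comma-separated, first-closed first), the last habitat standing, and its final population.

Closure order: Hollowpine, Cedarfen, Dunmere
Last habitat: Briarlake with 51 animals

Round 1: Briarlake=4 Cedarfen=9 Dunmere=14 Hollowpine=24 → close Hollowpine (overflow 11)
  24÷3 = 8 each, +1 to first 0
Round 2: Briarlake=12 Cedarfen=17 Dunmere=22 → close Cedarfen (overflow 9)
  17÷2 = 8 each, +1 to first 1
Round 3: Briarlake=21 Dunmere=30 → close Dunmere (overflow 17)
  30÷1 = 30 each, +1 to first 0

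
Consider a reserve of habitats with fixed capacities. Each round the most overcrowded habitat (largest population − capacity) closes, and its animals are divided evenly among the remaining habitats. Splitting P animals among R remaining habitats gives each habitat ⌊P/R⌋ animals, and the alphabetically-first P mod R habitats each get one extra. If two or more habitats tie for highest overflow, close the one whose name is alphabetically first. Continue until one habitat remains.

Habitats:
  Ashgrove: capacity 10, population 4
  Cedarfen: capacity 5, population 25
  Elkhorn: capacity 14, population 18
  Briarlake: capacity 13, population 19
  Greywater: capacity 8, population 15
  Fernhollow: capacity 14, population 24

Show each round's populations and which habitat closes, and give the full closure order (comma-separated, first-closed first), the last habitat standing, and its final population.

Round 1: Ashgrove=4 Briarlake=19 Cedarfen=25 Elkhorn=18 Fernhollow=24 Greywater=15 → close Cedarfen (overflow 20)
  25÷5 = 5 each, +1 to first 0
Round 2: Ashgrove=9 Briarlake=24 Elkhorn=23 Fernhollow=29 Greywater=20 → close Fernhollow (overflow 15)
  29÷4 = 7 each, +1 to first 1
Round 3: Ashgrove=17 Briarlake=31 Elkhorn=30 Greywater=27 → close Greywater (overflow 19)
  27÷3 = 9 each, +1 to first 0
Round 4: Ashgrove=26 Briarlake=40 Elkhorn=39 → close Briarlake (overflow 27)
  40÷2 = 20 each, +1 to first 0
Round 5: Ashgrove=46 Elkhorn=59 → close Elkhorn (overflow 45)
  59÷1 = 59 each, +1 to first 0

Closure order: Cedarfen, Fernhollow, Greywater, Briarlake, Elkhorn
Last habitat: Ashgrove with 105 animals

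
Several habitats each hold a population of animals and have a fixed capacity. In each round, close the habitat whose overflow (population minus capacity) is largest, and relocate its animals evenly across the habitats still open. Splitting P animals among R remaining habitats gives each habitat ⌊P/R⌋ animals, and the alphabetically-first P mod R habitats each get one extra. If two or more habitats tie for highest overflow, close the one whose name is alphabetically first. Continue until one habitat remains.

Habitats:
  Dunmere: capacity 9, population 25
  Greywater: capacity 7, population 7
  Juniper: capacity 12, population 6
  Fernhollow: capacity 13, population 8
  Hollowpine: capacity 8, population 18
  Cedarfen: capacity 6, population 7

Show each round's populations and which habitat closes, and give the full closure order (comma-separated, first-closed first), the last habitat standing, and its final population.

Round 1: Cedarfen=7 Dunmere=25 Fernhollow=8 Greywater=7 Hollowpine=18 Juniper=6 → close Dunmere (overflow 16)
  25÷5 = 5 each, +1 to first 0
Round 2: Cedarfen=12 Fernhollow=13 Greywater=12 Hollowpine=23 Juniper=11 → close Hollowpine (overflow 15)
  23÷4 = 5 each, +1 to first 3
Round 3: Cedarfen=18 Fernhollow=19 Greywater=18 Juniper=16 → close Cedarfen (overflow 12)
  18÷3 = 6 each, +1 to first 0
Round 4: Fernhollow=25 Greywater=24 Juniper=22 → close Greywater (overflow 17)
  24÷2 = 12 each, +1 to first 0
Round 5: Fernhollow=37 Juniper=34 → close Fernhollow (overflow 24)
  37÷1 = 37 each, +1 to first 0

Closure order: Dunmere, Hollowpine, Cedarfen, Greywater, Fernhollow
Last habitat: Juniper with 71 animals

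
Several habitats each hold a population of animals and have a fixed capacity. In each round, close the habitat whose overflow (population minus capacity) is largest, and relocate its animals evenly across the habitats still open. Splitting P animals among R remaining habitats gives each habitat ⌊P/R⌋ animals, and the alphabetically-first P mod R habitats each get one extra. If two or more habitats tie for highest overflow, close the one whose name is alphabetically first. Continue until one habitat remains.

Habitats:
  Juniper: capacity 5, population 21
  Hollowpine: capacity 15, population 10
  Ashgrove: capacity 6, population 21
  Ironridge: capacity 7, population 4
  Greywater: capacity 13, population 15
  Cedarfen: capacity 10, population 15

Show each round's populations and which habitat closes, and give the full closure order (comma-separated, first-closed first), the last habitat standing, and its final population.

Closure order: Juniper, Ashgrove, Cedarfen, Greywater, Hollowpine
Last habitat: Ironridge with 86 animals

Round 1: Ashgrove=21 Cedarfen=15 Greywater=15 Hollowpine=10 Ironridge=4 Juniper=21 → close Juniper (overflow 16)
  21÷5 = 4 each, +1 to first 1
Round 2: Ashgrove=26 Cedarfen=19 Greywater=19 Hollowpine=14 Ironridge=8 → close Ashgrove (overflow 20)
  26÷4 = 6 each, +1 to first 2
Round 3: Cedarfen=26 Greywater=26 Hollowpine=20 Ironridge=14 → close Cedarfen (overflow 16)
  26÷3 = 8 each, +1 to first 2
Round 4: Greywater=35 Hollowpine=29 Ironridge=22 → close Greywater (overflow 22)
  35÷2 = 17 each, +1 to first 1
Round 5: Hollowpine=47 Ironridge=39 → close Hollowpine (overflow 32)
  47÷1 = 47 each, +1 to first 0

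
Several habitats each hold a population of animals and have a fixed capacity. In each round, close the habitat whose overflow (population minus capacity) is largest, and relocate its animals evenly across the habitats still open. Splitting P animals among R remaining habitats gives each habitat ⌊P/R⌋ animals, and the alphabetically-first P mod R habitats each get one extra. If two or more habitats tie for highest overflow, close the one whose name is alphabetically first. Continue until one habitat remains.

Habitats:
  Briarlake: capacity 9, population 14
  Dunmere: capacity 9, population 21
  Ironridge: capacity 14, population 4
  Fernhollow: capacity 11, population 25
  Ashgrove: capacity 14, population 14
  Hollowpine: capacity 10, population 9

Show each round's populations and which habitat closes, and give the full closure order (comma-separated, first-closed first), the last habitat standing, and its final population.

Round 1: Ashgrove=14 Briarlake=14 Dunmere=21 Fernhollow=25 Hollowpine=9 Ironridge=4 → close Fernhollow (overflow 14)
  25÷5 = 5 each, +1 to first 0
Round 2: Ashgrove=19 Briarlake=19 Dunmere=26 Hollowpine=14 Ironridge=9 → close Dunmere (overflow 17)
  26÷4 = 6 each, +1 to first 2
Round 3: Ashgrove=26 Briarlake=26 Hollowpine=20 Ironridge=15 → close Briarlake (overflow 17)
  26÷3 = 8 each, +1 to first 2
Round 4: Ashgrove=35 Hollowpine=29 Ironridge=23 → close Ashgrove (overflow 21)
  35÷2 = 17 each, +1 to first 1
Round 5: Hollowpine=47 Ironridge=40 → close Hollowpine (overflow 37)
  47÷1 = 47 each, +1 to first 0

Closure order: Fernhollow, Dunmere, Briarlake, Ashgrove, Hollowpine
Last habitat: Ironridge with 87 animals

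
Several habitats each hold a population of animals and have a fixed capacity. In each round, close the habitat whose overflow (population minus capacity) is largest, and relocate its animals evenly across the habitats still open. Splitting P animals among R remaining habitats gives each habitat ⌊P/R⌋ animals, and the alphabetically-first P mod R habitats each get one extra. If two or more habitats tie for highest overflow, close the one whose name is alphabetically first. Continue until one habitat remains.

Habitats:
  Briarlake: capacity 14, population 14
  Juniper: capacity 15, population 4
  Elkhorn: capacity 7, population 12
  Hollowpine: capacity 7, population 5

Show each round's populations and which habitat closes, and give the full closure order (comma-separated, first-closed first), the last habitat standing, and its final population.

Closure order: Elkhorn, Briarlake, Hollowpine
Last habitat: Juniper with 35 animals

Round 1: Briarlake=14 Elkhorn=12 Hollowpine=5 Juniper=4 → close Elkhorn (overflow 5)
  12÷3 = 4 each, +1 to first 0
Round 2: Briarlake=18 Hollowpine=9 Juniper=8 → close Briarlake (overflow 4)
  18÷2 = 9 each, +1 to first 0
Round 3: Hollowpine=18 Juniper=17 → close Hollowpine (overflow 11)
  18÷1 = 18 each, +1 to first 0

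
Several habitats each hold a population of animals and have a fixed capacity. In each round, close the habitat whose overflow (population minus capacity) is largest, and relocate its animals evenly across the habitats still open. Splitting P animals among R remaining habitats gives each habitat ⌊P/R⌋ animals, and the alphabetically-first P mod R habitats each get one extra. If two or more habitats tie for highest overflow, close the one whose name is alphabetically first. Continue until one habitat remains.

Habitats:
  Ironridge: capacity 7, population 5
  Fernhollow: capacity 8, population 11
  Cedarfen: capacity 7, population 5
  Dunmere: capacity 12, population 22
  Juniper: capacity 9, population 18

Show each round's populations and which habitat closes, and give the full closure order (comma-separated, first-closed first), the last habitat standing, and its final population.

Round 1: Cedarfen=5 Dunmere=22 Fernhollow=11 Ironridge=5 Juniper=18 → close Dunmere (overflow 10)
  22÷4 = 5 each, +1 to first 2
Round 2: Cedarfen=11 Fernhollow=17 Ironridge=10 Juniper=23 → close Juniper (overflow 14)
  23÷3 = 7 each, +1 to first 2
Round 3: Cedarfen=19 Fernhollow=25 Ironridge=17 → close Fernhollow (overflow 17)
  25÷2 = 12 each, +1 to first 1
Round 4: Cedarfen=32 Ironridge=29 → close Cedarfen (overflow 25)
  32÷1 = 32 each, +1 to first 0

Closure order: Dunmere, Juniper, Fernhollow, Cedarfen
Last habitat: Ironridge with 61 animals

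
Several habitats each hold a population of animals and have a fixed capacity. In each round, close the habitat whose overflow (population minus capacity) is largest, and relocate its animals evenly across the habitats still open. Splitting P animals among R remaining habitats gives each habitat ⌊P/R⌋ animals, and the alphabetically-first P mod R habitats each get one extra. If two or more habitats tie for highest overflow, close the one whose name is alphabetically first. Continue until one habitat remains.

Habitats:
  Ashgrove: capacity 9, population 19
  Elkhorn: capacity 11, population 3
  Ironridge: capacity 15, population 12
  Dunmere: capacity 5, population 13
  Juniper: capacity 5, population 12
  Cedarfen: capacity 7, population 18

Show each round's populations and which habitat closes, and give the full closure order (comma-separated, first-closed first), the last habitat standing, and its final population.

Closure order: Cedarfen, Ashgrove, Dunmere, Juniper, Ironridge
Last habitat: Elkhorn with 77 animals

Round 1: Ashgrove=19 Cedarfen=18 Dunmere=13 Elkhorn=3 Ironridge=12 Juniper=12 → close Cedarfen (overflow 11)
  18÷5 = 3 each, +1 to first 3
Round 2: Ashgrove=23 Dunmere=17 Elkhorn=7 Ironridge=15 Juniper=15 → close Ashgrove (overflow 14)
  23÷4 = 5 each, +1 to first 3
Round 3: Dunmere=23 Elkhorn=13 Ironridge=21 Juniper=20 → close Dunmere (overflow 18)
  23÷3 = 7 each, +1 to first 2
Round 4: Elkhorn=21 Ironridge=29 Juniper=27 → close Juniper (overflow 22)
  27÷2 = 13 each, +1 to first 1
Round 5: Elkhorn=35 Ironridge=42 → close Ironridge (overflow 27)
  42÷1 = 42 each, +1 to first 0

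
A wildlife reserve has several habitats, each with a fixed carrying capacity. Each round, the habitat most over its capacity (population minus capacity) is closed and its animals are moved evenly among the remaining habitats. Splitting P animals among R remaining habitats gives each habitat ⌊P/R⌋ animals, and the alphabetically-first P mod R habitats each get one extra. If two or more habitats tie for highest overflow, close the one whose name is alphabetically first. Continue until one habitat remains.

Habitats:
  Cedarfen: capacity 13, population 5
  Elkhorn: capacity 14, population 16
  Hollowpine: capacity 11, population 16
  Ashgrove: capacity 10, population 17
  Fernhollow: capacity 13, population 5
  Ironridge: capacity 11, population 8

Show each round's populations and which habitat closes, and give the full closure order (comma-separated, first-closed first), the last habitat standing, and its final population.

Round 1: Ashgrove=17 Cedarfen=5 Elkhorn=16 Fernhollow=5 Hollowpine=16 Ironridge=8 → close Ashgrove (overflow 7)
  17÷5 = 3 each, +1 to first 2
Round 2: Cedarfen=9 Elkhorn=20 Fernhollow=8 Hollowpine=19 Ironridge=11 → close Hollowpine (overflow 8)
  19÷4 = 4 each, +1 to first 3
Round 3: Cedarfen=14 Elkhorn=25 Fernhollow=13 Ironridge=15 → close Elkhorn (overflow 11)
  25÷3 = 8 each, +1 to first 1
Round 4: Cedarfen=23 Fernhollow=21 Ironridge=23 → close Ironridge (overflow 12)
  23÷2 = 11 each, +1 to first 1
Round 5: Cedarfen=35 Fernhollow=32 → close Cedarfen (overflow 22)
  35÷1 = 35 each, +1 to first 0

Closure order: Ashgrove, Hollowpine, Elkhorn, Ironridge, Cedarfen
Last habitat: Fernhollow with 67 animals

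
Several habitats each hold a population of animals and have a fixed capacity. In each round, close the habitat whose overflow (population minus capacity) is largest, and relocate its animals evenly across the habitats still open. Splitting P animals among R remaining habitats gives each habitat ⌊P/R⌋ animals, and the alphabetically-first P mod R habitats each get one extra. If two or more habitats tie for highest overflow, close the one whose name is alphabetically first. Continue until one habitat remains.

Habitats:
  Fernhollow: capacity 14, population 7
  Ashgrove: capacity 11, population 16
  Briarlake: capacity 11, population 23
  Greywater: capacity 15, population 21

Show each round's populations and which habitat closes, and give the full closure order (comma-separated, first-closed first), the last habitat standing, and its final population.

Closure order: Briarlake, Ashgrove, Greywater
Last habitat: Fernhollow with 67 animals

Round 1: Ashgrove=16 Briarlake=23 Fernhollow=7 Greywater=21 → close Briarlake (overflow 12)
  23÷3 = 7 each, +1 to first 2
Round 2: Ashgrove=24 Fernhollow=15 Greywater=28 → close Ashgrove (overflow 13)
  24÷2 = 12 each, +1 to first 0
Round 3: Fernhollow=27 Greywater=40 → close Greywater (overflow 25)
  40÷1 = 40 each, +1 to first 0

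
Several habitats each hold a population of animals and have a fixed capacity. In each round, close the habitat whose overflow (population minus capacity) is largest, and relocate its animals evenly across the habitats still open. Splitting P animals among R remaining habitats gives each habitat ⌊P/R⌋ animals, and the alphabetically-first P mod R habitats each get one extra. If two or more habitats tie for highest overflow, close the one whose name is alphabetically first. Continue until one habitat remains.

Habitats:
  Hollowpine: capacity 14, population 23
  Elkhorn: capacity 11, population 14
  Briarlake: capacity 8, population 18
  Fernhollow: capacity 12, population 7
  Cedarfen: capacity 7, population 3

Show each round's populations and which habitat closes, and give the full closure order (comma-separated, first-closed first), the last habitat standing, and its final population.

Closure order: Briarlake, Hollowpine, Elkhorn, Cedarfen
Last habitat: Fernhollow with 65 animals

Round 1: Briarlake=18 Cedarfen=3 Elkhorn=14 Fernhollow=7 Hollowpine=23 → close Briarlake (overflow 10)
  18÷4 = 4 each, +1 to first 2
Round 2: Cedarfen=8 Elkhorn=19 Fernhollow=11 Hollowpine=27 → close Hollowpine (overflow 13)
  27÷3 = 9 each, +1 to first 0
Round 3: Cedarfen=17 Elkhorn=28 Fernhollow=20 → close Elkhorn (overflow 17)
  28÷2 = 14 each, +1 to first 0
Round 4: Cedarfen=31 Fernhollow=34 → close Cedarfen (overflow 24)
  31÷1 = 31 each, +1 to first 0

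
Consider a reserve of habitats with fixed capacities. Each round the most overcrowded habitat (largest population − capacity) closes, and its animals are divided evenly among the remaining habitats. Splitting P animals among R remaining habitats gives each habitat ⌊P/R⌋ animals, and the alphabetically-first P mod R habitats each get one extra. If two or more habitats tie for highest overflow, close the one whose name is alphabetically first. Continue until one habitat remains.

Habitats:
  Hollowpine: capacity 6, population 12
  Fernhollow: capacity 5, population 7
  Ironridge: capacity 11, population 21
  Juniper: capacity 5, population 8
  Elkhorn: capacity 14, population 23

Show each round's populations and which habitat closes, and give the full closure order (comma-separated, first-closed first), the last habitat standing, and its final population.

Closure order: Ironridge, Elkhorn, Hollowpine, Fernhollow
Last habitat: Juniper with 71 animals

Round 1: Elkhorn=23 Fernhollow=7 Hollowpine=12 Ironridge=21 Juniper=8 → close Ironridge (overflow 10)
  21÷4 = 5 each, +1 to first 1
Round 2: Elkhorn=29 Fernhollow=12 Hollowpine=17 Juniper=13 → close Elkhorn (overflow 15)
  29÷3 = 9 each, +1 to first 2
Round 3: Fernhollow=22 Hollowpine=27 Juniper=22 → close Hollowpine (overflow 21)
  27÷2 = 13 each, +1 to first 1
Round 4: Fernhollow=36 Juniper=35 → close Fernhollow (overflow 31)
  36÷1 = 36 each, +1 to first 0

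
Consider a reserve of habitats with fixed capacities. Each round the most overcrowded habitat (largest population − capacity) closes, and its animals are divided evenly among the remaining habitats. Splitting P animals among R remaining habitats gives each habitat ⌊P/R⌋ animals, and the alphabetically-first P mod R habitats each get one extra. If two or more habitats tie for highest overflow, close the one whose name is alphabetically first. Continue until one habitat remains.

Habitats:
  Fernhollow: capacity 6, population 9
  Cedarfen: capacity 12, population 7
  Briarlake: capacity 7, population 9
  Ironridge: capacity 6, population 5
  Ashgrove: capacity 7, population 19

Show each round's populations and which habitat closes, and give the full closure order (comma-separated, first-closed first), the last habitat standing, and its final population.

Closure order: Ashgrove, Fernhollow, Briarlake, Ironridge
Last habitat: Cedarfen with 49 animals

Round 1: Ashgrove=19 Briarlake=9 Cedarfen=7 Fernhollow=9 Ironridge=5 → close Ashgrove (overflow 12)
  19÷4 = 4 each, +1 to first 3
Round 2: Briarlake=14 Cedarfen=12 Fernhollow=14 Ironridge=9 → close Fernhollow (overflow 8)
  14÷3 = 4 each, +1 to first 2
Round 3: Briarlake=19 Cedarfen=17 Ironridge=13 → close Briarlake (overflow 12)
  19÷2 = 9 each, +1 to first 1
Round 4: Cedarfen=27 Ironridge=22 → close Ironridge (overflow 16)
  22÷1 = 22 each, +1 to first 0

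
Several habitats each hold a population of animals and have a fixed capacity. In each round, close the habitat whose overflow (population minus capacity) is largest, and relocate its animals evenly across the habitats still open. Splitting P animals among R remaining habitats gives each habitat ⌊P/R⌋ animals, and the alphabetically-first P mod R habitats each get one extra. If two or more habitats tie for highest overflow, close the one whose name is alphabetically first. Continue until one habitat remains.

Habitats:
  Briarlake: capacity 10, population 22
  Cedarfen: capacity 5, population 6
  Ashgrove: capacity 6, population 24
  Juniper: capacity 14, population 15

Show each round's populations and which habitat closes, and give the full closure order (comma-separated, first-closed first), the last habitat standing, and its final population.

Round 1: Ashgrove=24 Briarlake=22 Cedarfen=6 Juniper=15 → close Ashgrove (overflow 18)
  24÷3 = 8 each, +1 to first 0
Round 2: Briarlake=30 Cedarfen=14 Juniper=23 → close Briarlake (overflow 20)
  30÷2 = 15 each, +1 to first 0
Round 3: Cedarfen=29 Juniper=38 → close Cedarfen (overflow 24)
  29÷1 = 29 each, +1 to first 0

Closure order: Ashgrove, Briarlake, Cedarfen
Last habitat: Juniper with 67 animals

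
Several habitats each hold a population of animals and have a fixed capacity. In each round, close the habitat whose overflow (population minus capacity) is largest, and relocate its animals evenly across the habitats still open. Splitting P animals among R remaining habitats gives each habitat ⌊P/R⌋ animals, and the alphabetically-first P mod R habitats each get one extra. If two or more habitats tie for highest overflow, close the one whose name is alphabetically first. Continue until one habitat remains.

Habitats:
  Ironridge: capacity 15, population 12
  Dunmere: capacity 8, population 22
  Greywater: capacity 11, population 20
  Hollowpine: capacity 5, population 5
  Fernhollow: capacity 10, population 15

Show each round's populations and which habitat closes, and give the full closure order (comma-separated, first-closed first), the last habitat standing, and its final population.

Closure order: Dunmere, Greywater, Fernhollow, Hollowpine
Last habitat: Ironridge with 74 animals

Round 1: Dunmere=22 Fernhollow=15 Greywater=20 Hollowpine=5 Ironridge=12 → close Dunmere (overflow 14)
  22÷4 = 5 each, +1 to first 2
Round 2: Fernhollow=21 Greywater=26 Hollowpine=10 Ironridge=17 → close Greywater (overflow 15)
  26÷3 = 8 each, +1 to first 2
Round 3: Fernhollow=30 Hollowpine=19 Ironridge=25 → close Fernhollow (overflow 20)
  30÷2 = 15 each, +1 to first 0
Round 4: Hollowpine=34 Ironridge=40 → close Hollowpine (overflow 29)
  34÷1 = 34 each, +1 to first 0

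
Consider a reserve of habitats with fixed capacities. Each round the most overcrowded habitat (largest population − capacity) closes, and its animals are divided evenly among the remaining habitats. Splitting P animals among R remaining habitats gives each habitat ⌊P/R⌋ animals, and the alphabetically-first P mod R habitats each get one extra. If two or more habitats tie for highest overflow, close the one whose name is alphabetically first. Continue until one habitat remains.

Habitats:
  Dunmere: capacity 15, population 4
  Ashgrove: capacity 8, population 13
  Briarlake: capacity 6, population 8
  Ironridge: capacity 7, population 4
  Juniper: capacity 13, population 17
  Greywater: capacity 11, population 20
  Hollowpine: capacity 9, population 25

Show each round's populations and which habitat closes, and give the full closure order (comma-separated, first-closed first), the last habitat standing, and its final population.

Round 1: Ashgrove=13 Briarlake=8 Dunmere=4 Greywater=20 Hollowpine=25 Ironridge=4 Juniper=17 → close Hollowpine (overflow 16)
  25÷6 = 4 each, +1 to first 1
Round 2: Ashgrove=18 Briarlake=12 Dunmere=8 Greywater=24 Ironridge=8 Juniper=21 → close Greywater (overflow 13)
  24÷5 = 4 each, +1 to first 4
Round 3: Ashgrove=23 Briarlake=17 Dunmere=13 Ironridge=13 Juniper=25 → close Ashgrove (overflow 15)
  23÷4 = 5 each, +1 to first 3
Round 4: Briarlake=23 Dunmere=19 Ironridge=19 Juniper=30 → close Briarlake (overflow 17)
  23÷3 = 7 each, +1 to first 2
Round 5: Dunmere=27 Ironridge=27 Juniper=37 → close Juniper (overflow 24)
  37÷2 = 18 each, +1 to first 1
Round 6: Dunmere=46 Ironridge=45 → close Ironridge (overflow 38)
  45÷1 = 45 each, +1 to first 0

Closure order: Hollowpine, Greywater, Ashgrove, Briarlake, Juniper, Ironridge
Last habitat: Dunmere with 91 animals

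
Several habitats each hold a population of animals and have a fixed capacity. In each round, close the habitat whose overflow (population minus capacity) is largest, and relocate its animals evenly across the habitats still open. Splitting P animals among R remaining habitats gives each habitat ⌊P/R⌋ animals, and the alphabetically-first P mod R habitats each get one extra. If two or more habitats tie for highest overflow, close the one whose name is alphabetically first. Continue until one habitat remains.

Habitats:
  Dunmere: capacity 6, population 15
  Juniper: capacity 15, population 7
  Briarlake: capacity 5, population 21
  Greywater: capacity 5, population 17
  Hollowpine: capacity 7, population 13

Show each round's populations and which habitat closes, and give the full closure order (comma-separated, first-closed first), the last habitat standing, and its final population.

Closure order: Briarlake, Greywater, Dunmere, Hollowpine
Last habitat: Juniper with 73 animals

Round 1: Briarlake=21 Dunmere=15 Greywater=17 Hollowpine=13 Juniper=7 → close Briarlake (overflow 16)
  21÷4 = 5 each, +1 to first 1
Round 2: Dunmere=21 Greywater=22 Hollowpine=18 Juniper=12 → close Greywater (overflow 17)
  22÷3 = 7 each, +1 to first 1
Round 3: Dunmere=29 Hollowpine=25 Juniper=19 → close Dunmere (overflow 23)
  29÷2 = 14 each, +1 to first 1
Round 4: Hollowpine=40 Juniper=33 → close Hollowpine (overflow 33)
  40÷1 = 40 each, +1 to first 0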